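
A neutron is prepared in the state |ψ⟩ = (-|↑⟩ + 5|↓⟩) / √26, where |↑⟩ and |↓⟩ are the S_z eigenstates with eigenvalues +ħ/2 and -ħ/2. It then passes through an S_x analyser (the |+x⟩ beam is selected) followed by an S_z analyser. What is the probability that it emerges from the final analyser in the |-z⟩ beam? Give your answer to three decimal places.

First analyser (S_x): P(|+x⟩) = |⟨+x|ψ⟩|² = 16/52.
After stage 1 the state is |+x⟩; P(|-z⟩) = |⟨-z|+x⟩|² = 1/2.
Joint probability = 16/52 × 1/2 = 0.154.

0.154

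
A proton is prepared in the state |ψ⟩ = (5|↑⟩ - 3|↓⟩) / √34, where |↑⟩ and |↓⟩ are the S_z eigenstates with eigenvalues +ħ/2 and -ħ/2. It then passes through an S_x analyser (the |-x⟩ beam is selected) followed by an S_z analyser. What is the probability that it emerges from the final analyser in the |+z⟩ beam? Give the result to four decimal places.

0.4706

First analyser (S_x): P(|-x⟩) = |⟨-x|ψ⟩|² = 64/68.
After stage 1 the state is |-x⟩; P(|+z⟩) = |⟨+z|-x⟩|² = 1/2.
Joint probability = 64/68 × 1/2 = 0.4706.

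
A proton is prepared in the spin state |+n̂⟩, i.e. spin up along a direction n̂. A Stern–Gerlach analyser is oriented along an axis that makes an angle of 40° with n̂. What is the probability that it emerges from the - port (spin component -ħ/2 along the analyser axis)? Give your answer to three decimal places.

For spin-½, the probability of finding spin-up along an axis at angle θ to the initial spin direction is cos²(θ/2); spin-down is sin²(θ/2).
θ = 40°, so P = sin²(20°) ≈ 0.117.

0.117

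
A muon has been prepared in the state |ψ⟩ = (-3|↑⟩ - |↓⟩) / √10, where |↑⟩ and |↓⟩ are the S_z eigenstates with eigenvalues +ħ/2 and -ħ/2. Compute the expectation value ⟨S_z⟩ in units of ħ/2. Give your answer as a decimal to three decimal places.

⟨σ_z⟩ = |a|² - |b|² divided by |a|²+|b|², with a, b the |↑⟩, |↓⟩ amplitudes.
= (9 - 1)/10 = 8/10.
⟨S_z⟩ = (ħ/2)·⟨σ_z⟩.

0.800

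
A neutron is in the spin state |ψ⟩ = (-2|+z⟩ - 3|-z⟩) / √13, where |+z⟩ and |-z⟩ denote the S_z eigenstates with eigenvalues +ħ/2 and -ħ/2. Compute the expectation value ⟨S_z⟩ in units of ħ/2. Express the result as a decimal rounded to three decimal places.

⟨σ_z⟩ = |a|² - |b|² divided by |a|²+|b|², with a, b the |+z⟩, |-z⟩ amplitudes.
= (4 - 9)/13 = -5/13.
⟨S_z⟩ = (ħ/2)·⟨σ_z⟩.

-0.385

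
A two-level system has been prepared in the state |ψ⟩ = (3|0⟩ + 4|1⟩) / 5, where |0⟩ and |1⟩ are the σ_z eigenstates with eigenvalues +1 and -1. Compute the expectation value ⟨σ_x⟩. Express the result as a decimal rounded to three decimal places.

0.960

⟨σ_x⟩ = 2 Re(a* b)/(|a|²+|b|²) with a = 3, b = 4.
a* b = 12, so ⟨σ_x⟩ = 24/25.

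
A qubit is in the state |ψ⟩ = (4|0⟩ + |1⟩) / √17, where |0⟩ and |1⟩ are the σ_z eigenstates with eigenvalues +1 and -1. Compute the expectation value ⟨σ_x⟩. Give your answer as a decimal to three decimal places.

0.471

⟨σ_x⟩ = 2 Re(a* b)/(|a|²+|b|²) with a = 4, b = 1.
a* b = 4, so ⟨σ_x⟩ = 8/17.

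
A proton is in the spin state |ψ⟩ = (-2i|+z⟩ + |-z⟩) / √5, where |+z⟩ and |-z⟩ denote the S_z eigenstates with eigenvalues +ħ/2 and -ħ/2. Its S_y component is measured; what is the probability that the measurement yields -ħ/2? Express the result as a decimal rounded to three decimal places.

0.100

|-y⟩ = (|+z⟩ - i|-z⟩)/√2, so ⟨-y|ψ⟩ = (-i) / (√2·√5).
P = |-i|² / 10 = 1/10.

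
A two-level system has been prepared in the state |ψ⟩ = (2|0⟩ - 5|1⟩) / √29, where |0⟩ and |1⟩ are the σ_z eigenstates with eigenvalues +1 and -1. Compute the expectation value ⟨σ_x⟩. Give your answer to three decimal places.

⟨σ_x⟩ = 2 Re(a* b)/(|a|²+|b|²) with a = 2, b = -5.
a* b = -10, so ⟨σ_x⟩ = -20/29.

-0.690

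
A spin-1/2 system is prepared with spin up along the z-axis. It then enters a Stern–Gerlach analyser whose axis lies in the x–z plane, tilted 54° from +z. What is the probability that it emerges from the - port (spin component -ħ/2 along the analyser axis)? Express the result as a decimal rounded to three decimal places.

0.206

For spin-½, the probability of finding spin-up along an axis at angle θ to the initial spin direction is cos²(θ/2); spin-down is sin²(θ/2).
θ = 54°, so P = sin²(27°) ≈ 0.206.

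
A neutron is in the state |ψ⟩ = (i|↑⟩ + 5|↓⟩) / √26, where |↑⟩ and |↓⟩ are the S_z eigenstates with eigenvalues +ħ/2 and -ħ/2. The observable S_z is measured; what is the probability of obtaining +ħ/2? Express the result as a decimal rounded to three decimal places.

0.038

The +ħ/2 outcome corresponds to |↑⟩. Its amplitude in |ψ⟩ is i/√26.
P = |i|² / 26 = 1/26.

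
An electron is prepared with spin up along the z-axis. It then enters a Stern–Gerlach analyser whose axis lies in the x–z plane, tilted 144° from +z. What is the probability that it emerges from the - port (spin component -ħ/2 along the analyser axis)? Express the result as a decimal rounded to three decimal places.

0.905

For spin-½, the probability of finding spin-up along an axis at angle θ to the initial spin direction is cos²(θ/2); spin-down is sin²(θ/2).
θ = 144°, so P = sin²(72°) ≈ 0.905.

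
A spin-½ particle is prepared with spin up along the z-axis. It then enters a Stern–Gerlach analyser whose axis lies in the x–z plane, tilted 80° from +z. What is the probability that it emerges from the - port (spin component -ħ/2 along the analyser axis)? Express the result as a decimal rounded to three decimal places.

For spin-½, the probability of finding spin-up along an axis at angle θ to the initial spin direction is cos²(θ/2); spin-down is sin²(θ/2).
θ = 80°, so P = sin²(40°) ≈ 0.413.

0.413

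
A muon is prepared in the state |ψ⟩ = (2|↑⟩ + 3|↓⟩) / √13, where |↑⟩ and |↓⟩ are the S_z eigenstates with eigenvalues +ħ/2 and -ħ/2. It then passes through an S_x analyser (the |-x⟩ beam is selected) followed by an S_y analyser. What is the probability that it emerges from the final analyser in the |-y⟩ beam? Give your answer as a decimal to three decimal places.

0.019

First analyser (S_x): P(|-x⟩) = |⟨-x|ψ⟩|² = 1/26.
After stage 1 the state is |-x⟩; P(|-y⟩) = |⟨-y|-x⟩|² = 1/2.
Joint probability = 1/26 × 1/2 = 0.019.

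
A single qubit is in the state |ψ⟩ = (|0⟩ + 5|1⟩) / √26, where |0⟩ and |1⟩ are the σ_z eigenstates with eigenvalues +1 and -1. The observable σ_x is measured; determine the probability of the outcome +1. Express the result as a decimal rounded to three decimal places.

0.692

|+x⟩ = (|0⟩ + |1⟩)/√2, so ⟨+x|ψ⟩ = (6) / (√2·√26).
P = |6|² / 52 = 36/52.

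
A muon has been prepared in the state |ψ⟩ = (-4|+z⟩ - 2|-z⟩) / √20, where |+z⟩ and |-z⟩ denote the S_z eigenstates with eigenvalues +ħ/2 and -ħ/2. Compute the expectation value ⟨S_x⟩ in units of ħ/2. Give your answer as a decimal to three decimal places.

0.800

⟨σ_x⟩ = 2 Re(a* b)/(|a|²+|b|²) with a = -4, b = -2.
a* b = 8, so ⟨σ_x⟩ = 16/20.
⟨S_x⟩ = (ħ/2)·⟨σ_x⟩.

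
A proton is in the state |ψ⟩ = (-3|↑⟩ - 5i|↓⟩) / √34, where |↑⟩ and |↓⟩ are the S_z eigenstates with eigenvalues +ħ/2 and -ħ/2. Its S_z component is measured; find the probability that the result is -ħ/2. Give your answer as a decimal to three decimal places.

0.735

The -ħ/2 outcome corresponds to |↓⟩. Its amplitude in |ψ⟩ is -5i/√34.
P = |-5i|² / 34 = 25/34.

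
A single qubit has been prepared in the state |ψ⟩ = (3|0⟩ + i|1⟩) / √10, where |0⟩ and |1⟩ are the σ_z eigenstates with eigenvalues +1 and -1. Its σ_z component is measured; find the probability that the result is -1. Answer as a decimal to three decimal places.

0.100

The -1 outcome corresponds to |1⟩. Its amplitude in |ψ⟩ is i/√10.
P = |i|² / 10 = 1/10.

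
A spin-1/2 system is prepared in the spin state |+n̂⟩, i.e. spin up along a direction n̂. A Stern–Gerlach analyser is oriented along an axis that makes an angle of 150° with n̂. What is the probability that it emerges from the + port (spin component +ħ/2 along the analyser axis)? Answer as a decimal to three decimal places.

For spin-½, the probability of finding spin-up along an axis at angle θ to the initial spin direction is cos²(θ/2); spin-down is sin²(θ/2).
θ = 150°, so P = cos²(75°) ≈ 0.067.

0.067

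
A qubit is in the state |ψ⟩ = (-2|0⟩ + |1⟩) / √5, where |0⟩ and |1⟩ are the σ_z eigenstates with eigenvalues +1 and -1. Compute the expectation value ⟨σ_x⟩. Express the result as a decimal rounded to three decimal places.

-0.800

⟨σ_x⟩ = 2 Re(a* b)/(|a|²+|b|²) with a = -2, b = 1.
a* b = -2, so ⟨σ_x⟩ = -4/5.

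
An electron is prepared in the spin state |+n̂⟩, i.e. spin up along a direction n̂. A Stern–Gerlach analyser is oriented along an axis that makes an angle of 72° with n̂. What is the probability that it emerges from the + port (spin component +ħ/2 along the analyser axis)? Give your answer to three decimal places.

0.655

For spin-½, the probability of finding spin-up along an axis at angle θ to the initial spin direction is cos²(θ/2); spin-down is sin²(θ/2).
θ = 72°, so P = cos²(36°) ≈ 0.655.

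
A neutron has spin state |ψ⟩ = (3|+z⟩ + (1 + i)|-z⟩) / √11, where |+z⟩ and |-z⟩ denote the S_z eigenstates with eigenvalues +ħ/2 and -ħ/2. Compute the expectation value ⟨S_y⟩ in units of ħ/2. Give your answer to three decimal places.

0.545

⟨σ_y⟩ = 2 Im(a* b)/(|a|²+|b|²) with a = 3, b = (1 + i).
a* b = (3 + 3i), so ⟨σ_y⟩ = 6/11.
⟨S_y⟩ = (ħ/2)·⟨σ_y⟩.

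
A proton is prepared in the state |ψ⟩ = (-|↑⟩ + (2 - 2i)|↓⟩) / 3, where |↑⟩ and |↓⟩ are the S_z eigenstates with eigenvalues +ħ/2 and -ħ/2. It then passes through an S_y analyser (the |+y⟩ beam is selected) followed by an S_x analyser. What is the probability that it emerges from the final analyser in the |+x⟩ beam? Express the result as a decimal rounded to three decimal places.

First analyser (S_y): P(|+y⟩) = |⟨+y|ψ⟩|² = 13/18.
After stage 1 the state is |+y⟩; P(|+x⟩) = |⟨+x|+y⟩|² = 1/2.
Joint probability = 13/18 × 1/2 = 0.361.

0.361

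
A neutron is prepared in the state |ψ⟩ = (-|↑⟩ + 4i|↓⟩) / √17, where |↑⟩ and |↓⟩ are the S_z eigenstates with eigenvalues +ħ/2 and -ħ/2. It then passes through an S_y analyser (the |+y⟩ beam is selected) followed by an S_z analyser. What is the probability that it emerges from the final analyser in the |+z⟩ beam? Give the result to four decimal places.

0.1324

First analyser (S_y): P(|+y⟩) = |⟨+y|ψ⟩|² = 9/34.
After stage 1 the state is |+y⟩; P(|+z⟩) = |⟨+z|+y⟩|² = 1/2.
Joint probability = 9/34 × 1/2 = 0.1324.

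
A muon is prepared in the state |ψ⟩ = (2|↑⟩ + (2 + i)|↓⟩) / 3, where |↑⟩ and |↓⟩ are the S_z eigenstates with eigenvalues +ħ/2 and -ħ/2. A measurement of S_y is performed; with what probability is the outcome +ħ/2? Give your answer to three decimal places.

|+y⟩ = (|↑⟩ + i|↓⟩)/√2, so ⟨+y|ψ⟩ = (3 - 2i) / (√2·3).
P = |3 - 2i|² / 18 = 13/18.

0.722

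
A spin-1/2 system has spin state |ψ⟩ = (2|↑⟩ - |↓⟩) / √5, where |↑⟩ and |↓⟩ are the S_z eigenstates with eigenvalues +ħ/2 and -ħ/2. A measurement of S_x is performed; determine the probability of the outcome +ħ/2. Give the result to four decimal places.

|+x⟩ = (|↑⟩ + |↓⟩)/√2, so ⟨+x|ψ⟩ = (1) / (√2·√5).
P = |1|² / 10 = 1/10.

0.1000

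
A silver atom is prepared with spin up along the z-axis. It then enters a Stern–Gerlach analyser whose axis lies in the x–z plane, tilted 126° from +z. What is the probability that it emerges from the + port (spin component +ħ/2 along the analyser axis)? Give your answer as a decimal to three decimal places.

For spin-½, the probability of finding spin-up along an axis at angle θ to the initial spin direction is cos²(θ/2); spin-down is sin²(θ/2).
θ = 126°, so P = cos²(63°) ≈ 0.206.

0.206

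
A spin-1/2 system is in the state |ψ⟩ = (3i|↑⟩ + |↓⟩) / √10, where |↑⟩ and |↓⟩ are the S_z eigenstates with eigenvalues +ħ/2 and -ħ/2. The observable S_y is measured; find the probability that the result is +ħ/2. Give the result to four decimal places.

|+y⟩ = (|↑⟩ + i|↓⟩)/√2, so ⟨+y|ψ⟩ = (2i) / (√2·√10).
P = |2i|² / 20 = 4/20.

0.2000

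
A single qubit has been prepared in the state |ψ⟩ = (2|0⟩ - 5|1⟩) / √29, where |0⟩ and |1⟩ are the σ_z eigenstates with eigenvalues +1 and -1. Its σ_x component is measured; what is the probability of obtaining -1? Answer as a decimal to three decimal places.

0.845

|-x⟩ = (|0⟩ - |1⟩)/√2, so ⟨-x|ψ⟩ = (7) / (√2·√29).
P = |7|² / 58 = 49/58.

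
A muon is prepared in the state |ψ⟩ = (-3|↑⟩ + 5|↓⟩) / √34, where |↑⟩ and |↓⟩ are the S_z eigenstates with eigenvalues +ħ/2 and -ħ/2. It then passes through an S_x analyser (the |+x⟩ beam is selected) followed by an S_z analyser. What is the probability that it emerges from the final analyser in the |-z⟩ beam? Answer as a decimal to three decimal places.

0.029

First analyser (S_x): P(|+x⟩) = |⟨+x|ψ⟩|² = 4/68.
After stage 1 the state is |+x⟩; P(|-z⟩) = |⟨-z|+x⟩|² = 1/2.
Joint probability = 4/68 × 1/2 = 0.029.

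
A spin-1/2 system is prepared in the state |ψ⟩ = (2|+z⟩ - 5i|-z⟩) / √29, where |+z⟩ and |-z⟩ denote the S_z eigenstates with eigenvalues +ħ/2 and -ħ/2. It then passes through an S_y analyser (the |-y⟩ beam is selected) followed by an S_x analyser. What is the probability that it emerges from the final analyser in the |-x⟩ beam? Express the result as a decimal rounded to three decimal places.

First analyser (S_y): P(|-y⟩) = |⟨-y|ψ⟩|² = 49/58.
After stage 1 the state is |-y⟩; P(|-x⟩) = |⟨-x|-y⟩|² = 1/2.
Joint probability = 49/58 × 1/2 = 0.422.

0.422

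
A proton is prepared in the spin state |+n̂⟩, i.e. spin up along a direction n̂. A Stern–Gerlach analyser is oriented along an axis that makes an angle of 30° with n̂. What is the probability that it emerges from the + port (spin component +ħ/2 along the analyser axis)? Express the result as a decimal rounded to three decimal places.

For spin-½, the probability of finding spin-up along an axis at angle θ to the initial spin direction is cos²(θ/2); spin-down is sin²(θ/2).
θ = 30°, so P = cos²(15°) ≈ 0.933.

0.933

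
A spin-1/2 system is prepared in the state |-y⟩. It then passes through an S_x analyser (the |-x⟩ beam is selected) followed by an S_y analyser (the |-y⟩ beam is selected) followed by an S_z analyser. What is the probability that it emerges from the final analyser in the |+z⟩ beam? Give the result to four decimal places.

0.1250

First analyser (S_x): from |-y⟩, P(|-x⟩) = 1/2.
After stage 1 the state is |-x⟩; P(|-y⟩) = |⟨-y|-x⟩|² = 1/2.
After stage 2 the state is |-y⟩; P(|+z⟩) = |⟨+z|-y⟩|² = 1/2.
Joint probability = 1/2 × 1/2 × 1/2 = 0.1250.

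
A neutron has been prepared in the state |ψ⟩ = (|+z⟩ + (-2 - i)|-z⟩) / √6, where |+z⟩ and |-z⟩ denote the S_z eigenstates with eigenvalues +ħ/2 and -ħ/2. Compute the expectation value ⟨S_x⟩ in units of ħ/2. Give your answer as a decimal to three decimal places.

⟨σ_x⟩ = 2 Re(a* b)/(|a|²+|b|²) with a = 1, b = (-2 - i).
a* b = (-2 - i), so ⟨σ_x⟩ = -4/6.
⟨S_x⟩ = (ħ/2)·⟨σ_x⟩.

-0.667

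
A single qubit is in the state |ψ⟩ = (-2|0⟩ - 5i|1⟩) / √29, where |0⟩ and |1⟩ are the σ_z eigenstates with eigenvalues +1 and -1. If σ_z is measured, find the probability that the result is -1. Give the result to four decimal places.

The -1 outcome corresponds to |1⟩. Its amplitude in |ψ⟩ is -5i/√29.
P = |-5i|² / 29 = 25/29.

0.8621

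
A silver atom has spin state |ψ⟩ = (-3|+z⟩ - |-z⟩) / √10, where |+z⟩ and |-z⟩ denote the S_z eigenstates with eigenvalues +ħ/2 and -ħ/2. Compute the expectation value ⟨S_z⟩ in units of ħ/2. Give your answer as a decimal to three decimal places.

⟨σ_z⟩ = |a|² - |b|² divided by |a|²+|b|², with a, b the |+z⟩, |-z⟩ amplitudes.
= (9 - 1)/10 = 8/10.
⟨S_z⟩ = (ħ/2)·⟨σ_z⟩.

0.800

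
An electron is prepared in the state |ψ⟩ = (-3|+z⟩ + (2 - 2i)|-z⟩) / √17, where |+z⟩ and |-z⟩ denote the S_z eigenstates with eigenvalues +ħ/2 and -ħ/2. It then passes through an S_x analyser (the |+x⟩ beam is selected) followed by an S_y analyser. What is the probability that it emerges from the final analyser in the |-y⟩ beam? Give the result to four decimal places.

0.0735

First analyser (S_x): P(|+x⟩) = |⟨+x|ψ⟩|² = 5/34.
After stage 1 the state is |+x⟩; P(|-y⟩) = |⟨-y|+x⟩|² = 1/2.
Joint probability = 5/34 × 1/2 = 0.0735.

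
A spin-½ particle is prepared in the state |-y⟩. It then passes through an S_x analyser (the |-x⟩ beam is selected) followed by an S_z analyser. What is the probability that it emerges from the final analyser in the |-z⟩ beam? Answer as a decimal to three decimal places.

First analyser (S_x): from |-y⟩, P(|-x⟩) = 1/2.
After stage 1 the state is |-x⟩; P(|-z⟩) = |⟨-z|-x⟩|² = 1/2.
Joint probability = 1/2 × 1/2 = 0.250.

0.250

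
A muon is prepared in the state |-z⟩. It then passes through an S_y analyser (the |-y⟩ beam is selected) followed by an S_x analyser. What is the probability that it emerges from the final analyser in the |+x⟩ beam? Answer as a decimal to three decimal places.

First analyser (S_y): from |-z⟩, P(|-y⟩) = 1/2.
After stage 1 the state is |-y⟩; P(|+x⟩) = |⟨+x|-y⟩|² = 1/2.
Joint probability = 1/2 × 1/2 = 0.250.

0.250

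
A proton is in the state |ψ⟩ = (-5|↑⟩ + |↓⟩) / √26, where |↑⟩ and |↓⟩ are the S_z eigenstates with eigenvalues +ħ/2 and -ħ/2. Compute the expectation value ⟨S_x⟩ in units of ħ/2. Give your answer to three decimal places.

-0.385

⟨σ_x⟩ = 2 Re(a* b)/(|a|²+|b|²) with a = -5, b = 1.
a* b = -5, so ⟨σ_x⟩ = -10/26.
⟨S_x⟩ = (ħ/2)·⟨σ_x⟩.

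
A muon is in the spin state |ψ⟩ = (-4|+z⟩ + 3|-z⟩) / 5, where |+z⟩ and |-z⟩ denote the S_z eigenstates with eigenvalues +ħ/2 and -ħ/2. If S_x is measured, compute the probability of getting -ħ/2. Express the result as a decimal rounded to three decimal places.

0.980

|-x⟩ = (|+z⟩ - |-z⟩)/√2, so ⟨-x|ψ⟩ = (-7) / (√2·5).
P = |-7|² / 50 = 49/50.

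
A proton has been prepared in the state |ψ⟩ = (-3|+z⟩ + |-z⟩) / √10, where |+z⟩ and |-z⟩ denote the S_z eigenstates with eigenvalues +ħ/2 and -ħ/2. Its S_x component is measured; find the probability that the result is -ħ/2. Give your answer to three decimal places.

|-x⟩ = (|+z⟩ - |-z⟩)/√2, so ⟨-x|ψ⟩ = (-4) / (√2·√10).
P = |-4|² / 20 = 16/20.

0.800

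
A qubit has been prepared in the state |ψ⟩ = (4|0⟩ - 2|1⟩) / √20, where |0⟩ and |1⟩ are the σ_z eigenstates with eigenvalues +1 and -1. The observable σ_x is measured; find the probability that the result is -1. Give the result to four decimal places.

0.9000

|-x⟩ = (|0⟩ - |1⟩)/√2, so ⟨-x|ψ⟩ = (6) / (√2·√20).
P = |6|² / 40 = 36/40.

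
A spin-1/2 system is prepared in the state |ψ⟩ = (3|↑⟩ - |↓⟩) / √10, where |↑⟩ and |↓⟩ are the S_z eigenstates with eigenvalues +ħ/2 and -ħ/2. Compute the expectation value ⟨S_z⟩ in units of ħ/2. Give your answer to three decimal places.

0.800

⟨σ_z⟩ = |a|² - |b|² divided by |a|²+|b|², with a, b the |↑⟩, |↓⟩ amplitudes.
= (9 - 1)/10 = 8/10.
⟨S_z⟩ = (ħ/2)·⟨σ_z⟩.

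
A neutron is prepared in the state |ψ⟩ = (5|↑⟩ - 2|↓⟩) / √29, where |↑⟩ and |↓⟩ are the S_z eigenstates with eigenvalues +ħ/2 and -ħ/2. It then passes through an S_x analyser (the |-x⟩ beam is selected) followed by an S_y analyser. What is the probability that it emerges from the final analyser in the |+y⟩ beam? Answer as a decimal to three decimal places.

0.422

First analyser (S_x): P(|-x⟩) = |⟨-x|ψ⟩|² = 49/58.
After stage 1 the state is |-x⟩; P(|+y⟩) = |⟨+y|-x⟩|² = 1/2.
Joint probability = 49/58 × 1/2 = 0.422.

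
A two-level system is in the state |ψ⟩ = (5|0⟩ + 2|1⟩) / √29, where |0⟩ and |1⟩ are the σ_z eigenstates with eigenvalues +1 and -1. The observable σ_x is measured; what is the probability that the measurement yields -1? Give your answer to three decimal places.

|-x⟩ = (|0⟩ - |1⟩)/√2, so ⟨-x|ψ⟩ = (3) / (√2·√29).
P = |3|² / 58 = 9/58.

0.155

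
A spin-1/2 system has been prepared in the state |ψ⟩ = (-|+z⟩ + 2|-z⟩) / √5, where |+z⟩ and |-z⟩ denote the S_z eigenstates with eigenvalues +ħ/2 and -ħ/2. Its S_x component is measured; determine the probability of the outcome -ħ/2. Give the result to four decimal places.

|-x⟩ = (|+z⟩ - |-z⟩)/√2, so ⟨-x|ψ⟩ = (-3) / (√2·√5).
P = |-3|² / 10 = 9/10.

0.9000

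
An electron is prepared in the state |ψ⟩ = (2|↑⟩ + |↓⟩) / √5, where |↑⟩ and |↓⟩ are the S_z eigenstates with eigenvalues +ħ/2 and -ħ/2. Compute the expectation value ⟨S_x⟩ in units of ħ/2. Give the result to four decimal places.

⟨σ_x⟩ = 2 Re(a* b)/(|a|²+|b|²) with a = 2, b = 1.
a* b = 2, so ⟨σ_x⟩ = 4/5.
⟨S_x⟩ = (ħ/2)·⟨σ_x⟩.

0.8000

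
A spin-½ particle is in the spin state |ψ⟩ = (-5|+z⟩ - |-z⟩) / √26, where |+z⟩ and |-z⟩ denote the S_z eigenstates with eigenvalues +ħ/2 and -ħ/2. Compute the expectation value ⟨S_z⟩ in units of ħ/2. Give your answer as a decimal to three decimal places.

⟨σ_z⟩ = |a|² - |b|² divided by |a|²+|b|², with a, b the |+z⟩, |-z⟩ amplitudes.
= (25 - 1)/26 = 24/26.
⟨S_z⟩ = (ħ/2)·⟨σ_z⟩.

0.923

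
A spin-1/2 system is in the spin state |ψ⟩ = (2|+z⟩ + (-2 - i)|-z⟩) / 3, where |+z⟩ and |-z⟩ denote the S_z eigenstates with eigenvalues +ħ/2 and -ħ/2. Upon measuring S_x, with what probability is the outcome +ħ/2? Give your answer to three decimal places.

0.056

|+x⟩ = (|+z⟩ + |-z⟩)/√2, so ⟨+x|ψ⟩ = (-i) / (√2·3).
P = |-i|² / 18 = 1/18.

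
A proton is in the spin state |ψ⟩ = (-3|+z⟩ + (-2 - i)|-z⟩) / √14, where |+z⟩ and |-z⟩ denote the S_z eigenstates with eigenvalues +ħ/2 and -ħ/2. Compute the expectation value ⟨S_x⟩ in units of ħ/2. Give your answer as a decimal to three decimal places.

⟨σ_x⟩ = 2 Re(a* b)/(|a|²+|b|²) with a = -3, b = (-2 - i).
a* b = (6 + 3i), so ⟨σ_x⟩ = 12/14.
⟨S_x⟩ = (ħ/2)·⟨σ_x⟩.

0.857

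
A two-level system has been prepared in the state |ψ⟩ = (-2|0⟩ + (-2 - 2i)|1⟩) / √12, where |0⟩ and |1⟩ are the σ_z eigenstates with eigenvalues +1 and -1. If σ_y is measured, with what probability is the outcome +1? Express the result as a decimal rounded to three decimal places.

0.833

|+y⟩ = (|0⟩ + i|1⟩)/√2, so ⟨+y|ψ⟩ = (-4 + 2i) / (√2·√12).
P = |-4 + 2i|² / 24 = 20/24.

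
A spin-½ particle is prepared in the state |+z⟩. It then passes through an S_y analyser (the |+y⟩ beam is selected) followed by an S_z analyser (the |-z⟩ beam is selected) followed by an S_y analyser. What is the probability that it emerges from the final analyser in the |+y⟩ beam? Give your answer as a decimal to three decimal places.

0.125

First analyser (S_y): from |+z⟩, P(|+y⟩) = 1/2.
After stage 1 the state is |+y⟩; P(|-z⟩) = |⟨-z|+y⟩|² = 1/2.
After stage 2 the state is |-z⟩; P(|+y⟩) = |⟨+y|-z⟩|² = 1/2.
Joint probability = 1/2 × 1/2 × 1/2 = 0.125.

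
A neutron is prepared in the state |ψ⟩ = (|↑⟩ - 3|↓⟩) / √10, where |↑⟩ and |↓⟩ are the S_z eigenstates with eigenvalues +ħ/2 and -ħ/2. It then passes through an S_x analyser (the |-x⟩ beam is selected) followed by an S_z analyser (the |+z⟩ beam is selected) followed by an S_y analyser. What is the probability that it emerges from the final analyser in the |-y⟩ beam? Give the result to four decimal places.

First analyser (S_x): P(|-x⟩) = |⟨-x|ψ⟩|² = 16/20.
After stage 1 the state is |-x⟩; P(|+z⟩) = |⟨+z|-x⟩|² = 1/2.
After stage 2 the state is |+z⟩; P(|-y⟩) = |⟨-y|+z⟩|² = 1/2.
Joint probability = 16/20 × 1/2 × 1/2 = 0.2000.

0.2000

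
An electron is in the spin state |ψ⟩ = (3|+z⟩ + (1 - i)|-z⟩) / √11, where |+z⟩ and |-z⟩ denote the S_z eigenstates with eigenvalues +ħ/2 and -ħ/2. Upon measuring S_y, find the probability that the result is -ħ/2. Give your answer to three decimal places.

|-y⟩ = (|+z⟩ - i|-z⟩)/√2, so ⟨-y|ψ⟩ = (4 + i) / (√2·√11).
P = |4 + i|² / 22 = 17/22.

0.773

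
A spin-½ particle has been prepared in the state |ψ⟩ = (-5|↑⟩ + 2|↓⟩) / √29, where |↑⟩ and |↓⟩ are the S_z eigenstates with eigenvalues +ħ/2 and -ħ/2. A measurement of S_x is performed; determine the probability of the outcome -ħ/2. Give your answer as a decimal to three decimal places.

|-x⟩ = (|↑⟩ - |↓⟩)/√2, so ⟨-x|ψ⟩ = (-7) / (√2·√29).
P = |-7|² / 58 = 49/58.

0.845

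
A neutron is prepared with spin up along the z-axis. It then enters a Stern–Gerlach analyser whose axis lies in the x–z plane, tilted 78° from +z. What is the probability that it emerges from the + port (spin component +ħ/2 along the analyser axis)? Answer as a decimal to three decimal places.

For spin-½, the probability of finding spin-up along an axis at angle θ to the initial spin direction is cos²(θ/2); spin-down is sin²(θ/2).
θ = 78°, so P = cos²(39°) ≈ 0.604.

0.604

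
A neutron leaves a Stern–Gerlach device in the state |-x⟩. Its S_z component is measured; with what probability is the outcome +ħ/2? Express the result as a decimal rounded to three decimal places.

In the S_z basis, |-x⟩ = (|+z⟩ - |-z⟩)/√2 and |+z⟩ = |+z⟩.
|⟨+z|-x⟩|² = 1/2.

0.500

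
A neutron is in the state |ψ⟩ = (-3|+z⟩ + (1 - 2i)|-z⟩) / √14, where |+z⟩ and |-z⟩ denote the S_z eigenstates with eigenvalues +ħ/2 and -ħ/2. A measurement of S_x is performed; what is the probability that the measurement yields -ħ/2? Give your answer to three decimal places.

|-x⟩ = (|+z⟩ - |-z⟩)/√2, so ⟨-x|ψ⟩ = (-4 + 2i) / (√2·√14).
P = |-4 + 2i|² / 28 = 20/28.

0.714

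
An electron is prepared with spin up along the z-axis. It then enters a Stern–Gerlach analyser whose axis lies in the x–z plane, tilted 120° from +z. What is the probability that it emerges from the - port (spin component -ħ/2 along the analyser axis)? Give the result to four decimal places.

0.7500

For spin-½, the probability of finding spin-up along an axis at angle θ to the initial spin direction is cos²(θ/2); spin-down is sin²(θ/2).
θ = 120°, so P = sin²(60°) ≈ 0.7500.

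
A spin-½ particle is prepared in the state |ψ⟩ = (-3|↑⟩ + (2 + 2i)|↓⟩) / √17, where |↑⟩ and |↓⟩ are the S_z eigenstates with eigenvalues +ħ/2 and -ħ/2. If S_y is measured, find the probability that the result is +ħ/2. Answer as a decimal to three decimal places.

0.147

|+y⟩ = (|↑⟩ + i|↓⟩)/√2, so ⟨+y|ψ⟩ = (-1 - 2i) / (√2·√17).
P = |-1 - 2i|² / 34 = 5/34.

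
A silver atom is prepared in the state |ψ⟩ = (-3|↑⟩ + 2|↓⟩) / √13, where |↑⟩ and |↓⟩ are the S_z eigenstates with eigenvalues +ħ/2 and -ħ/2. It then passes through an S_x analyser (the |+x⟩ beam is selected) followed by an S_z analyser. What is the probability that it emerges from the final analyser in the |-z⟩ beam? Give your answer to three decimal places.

First analyser (S_x): P(|+x⟩) = |⟨+x|ψ⟩|² = 1/26.
After stage 1 the state is |+x⟩; P(|-z⟩) = |⟨-z|+x⟩|² = 1/2.
Joint probability = 1/26 × 1/2 = 0.019.

0.019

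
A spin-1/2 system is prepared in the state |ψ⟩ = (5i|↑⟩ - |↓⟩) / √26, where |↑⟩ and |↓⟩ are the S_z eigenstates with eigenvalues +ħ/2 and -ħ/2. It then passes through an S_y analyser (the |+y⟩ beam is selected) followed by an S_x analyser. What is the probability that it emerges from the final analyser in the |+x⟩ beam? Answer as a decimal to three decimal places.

0.346

First analyser (S_y): P(|+y⟩) = |⟨+y|ψ⟩|² = 36/52.
After stage 1 the state is |+y⟩; P(|+x⟩) = |⟨+x|+y⟩|² = 1/2.
Joint probability = 36/52 × 1/2 = 0.346.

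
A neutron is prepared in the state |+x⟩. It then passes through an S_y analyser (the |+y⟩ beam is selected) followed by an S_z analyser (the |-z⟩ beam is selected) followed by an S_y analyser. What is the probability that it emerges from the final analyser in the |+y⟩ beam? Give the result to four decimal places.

First analyser (S_y): from |+x⟩, P(|+y⟩) = 1/2.
After stage 1 the state is |+y⟩; P(|-z⟩) = |⟨-z|+y⟩|² = 1/2.
After stage 2 the state is |-z⟩; P(|+y⟩) = |⟨+y|-z⟩|² = 1/2.
Joint probability = 1/2 × 1/2 × 1/2 = 0.1250.

0.1250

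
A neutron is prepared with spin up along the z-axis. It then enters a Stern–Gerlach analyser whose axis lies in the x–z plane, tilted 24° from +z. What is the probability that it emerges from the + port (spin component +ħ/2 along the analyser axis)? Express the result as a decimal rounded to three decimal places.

0.957

For spin-½, the probability of finding spin-up along an axis at angle θ to the initial spin direction is cos²(θ/2); spin-down is sin²(θ/2).
θ = 24°, so P = cos²(12°) ≈ 0.957.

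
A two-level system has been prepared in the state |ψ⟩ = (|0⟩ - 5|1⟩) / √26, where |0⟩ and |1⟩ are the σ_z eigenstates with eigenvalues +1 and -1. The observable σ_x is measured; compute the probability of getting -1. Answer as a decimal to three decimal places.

0.692

|-x⟩ = (|0⟩ - |1⟩)/√2, so ⟨-x|ψ⟩ = (6) / (√2·√26).
P = |6|² / 52 = 36/52.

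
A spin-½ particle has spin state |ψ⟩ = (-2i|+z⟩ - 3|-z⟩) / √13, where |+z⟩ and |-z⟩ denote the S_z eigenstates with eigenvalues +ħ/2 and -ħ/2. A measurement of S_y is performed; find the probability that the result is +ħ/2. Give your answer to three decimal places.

0.038

|+y⟩ = (|+z⟩ + i|-z⟩)/√2, so ⟨+y|ψ⟩ = (i) / (√2·√13).
P = |i|² / 26 = 1/26.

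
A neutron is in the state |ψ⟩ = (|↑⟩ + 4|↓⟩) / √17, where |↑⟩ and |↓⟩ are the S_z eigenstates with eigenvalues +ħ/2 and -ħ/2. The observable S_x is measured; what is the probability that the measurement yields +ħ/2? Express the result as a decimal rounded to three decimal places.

0.735

|+x⟩ = (|↑⟩ + |↓⟩)/√2, so ⟨+x|ψ⟩ = (5) / (√2·√17).
P = |5|² / 34 = 25/34.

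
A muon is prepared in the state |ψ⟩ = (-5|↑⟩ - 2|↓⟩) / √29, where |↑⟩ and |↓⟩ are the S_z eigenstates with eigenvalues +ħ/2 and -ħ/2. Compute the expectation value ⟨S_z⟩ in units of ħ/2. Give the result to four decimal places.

⟨σ_z⟩ = |a|² - |b|² divided by |a|²+|b|², with a, b the |↑⟩, |↓⟩ amplitudes.
= (25 - 4)/29 = 21/29.
⟨S_z⟩ = (ħ/2)·⟨σ_z⟩.

0.7241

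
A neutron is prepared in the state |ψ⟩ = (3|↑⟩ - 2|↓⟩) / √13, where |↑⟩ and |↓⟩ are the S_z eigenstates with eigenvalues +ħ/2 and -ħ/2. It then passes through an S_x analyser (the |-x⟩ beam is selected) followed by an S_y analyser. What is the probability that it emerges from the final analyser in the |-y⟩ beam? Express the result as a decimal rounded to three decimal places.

0.481

First analyser (S_x): P(|-x⟩) = |⟨-x|ψ⟩|² = 25/26.
After stage 1 the state is |-x⟩; P(|-y⟩) = |⟨-y|-x⟩|² = 1/2.
Joint probability = 25/26 × 1/2 = 0.481.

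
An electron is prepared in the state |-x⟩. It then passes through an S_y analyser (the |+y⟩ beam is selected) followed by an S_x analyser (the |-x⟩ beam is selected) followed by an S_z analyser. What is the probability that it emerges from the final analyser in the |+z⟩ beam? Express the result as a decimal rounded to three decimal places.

First analyser (S_y): from |-x⟩, P(|+y⟩) = 1/2.
After stage 1 the state is |+y⟩; P(|-x⟩) = |⟨-x|+y⟩|² = 1/2.
After stage 2 the state is |-x⟩; P(|+z⟩) = |⟨+z|-x⟩|² = 1/2.
Joint probability = 1/2 × 1/2 × 1/2 = 0.125.

0.125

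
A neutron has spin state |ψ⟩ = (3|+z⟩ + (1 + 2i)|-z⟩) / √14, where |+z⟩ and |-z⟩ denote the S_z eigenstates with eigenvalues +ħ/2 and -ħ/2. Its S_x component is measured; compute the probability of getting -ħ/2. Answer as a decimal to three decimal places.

0.286

|-x⟩ = (|+z⟩ - |-z⟩)/√2, so ⟨-x|ψ⟩ = (2 - 2i) / (√2·√14).
P = |2 - 2i|² / 28 = 8/28.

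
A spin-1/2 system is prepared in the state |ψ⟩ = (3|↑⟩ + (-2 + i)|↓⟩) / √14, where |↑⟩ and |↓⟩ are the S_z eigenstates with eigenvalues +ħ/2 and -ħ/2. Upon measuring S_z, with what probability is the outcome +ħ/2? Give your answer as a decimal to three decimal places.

The +ħ/2 outcome corresponds to |↑⟩. Its amplitude in |ψ⟩ is 3/√14.
P = |3|² / 14 = 9/14.

0.643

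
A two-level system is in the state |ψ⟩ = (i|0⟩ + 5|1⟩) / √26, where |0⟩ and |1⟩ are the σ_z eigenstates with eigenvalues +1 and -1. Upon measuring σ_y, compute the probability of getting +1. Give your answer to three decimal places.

|+y⟩ = (|0⟩ + i|1⟩)/√2, so ⟨+y|ψ⟩ = (-4i) / (√2·√26).
P = |-4i|² / 52 = 16/52.

0.308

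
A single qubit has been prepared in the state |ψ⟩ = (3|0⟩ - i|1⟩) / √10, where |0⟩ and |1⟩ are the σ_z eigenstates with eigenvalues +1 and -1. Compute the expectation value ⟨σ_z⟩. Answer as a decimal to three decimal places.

0.800

⟨σ_z⟩ = |a|² - |b|² divided by |a|²+|b|², with a, b the |0⟩, |1⟩ amplitudes.
= (9 - 1)/10 = 8/10.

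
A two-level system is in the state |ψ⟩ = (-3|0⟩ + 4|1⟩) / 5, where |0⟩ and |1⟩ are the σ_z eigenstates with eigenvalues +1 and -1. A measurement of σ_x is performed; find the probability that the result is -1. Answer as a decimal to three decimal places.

0.980

|-x⟩ = (|0⟩ - |1⟩)/√2, so ⟨-x|ψ⟩ = (-7) / (√2·5).
P = |-7|² / 50 = 49/50.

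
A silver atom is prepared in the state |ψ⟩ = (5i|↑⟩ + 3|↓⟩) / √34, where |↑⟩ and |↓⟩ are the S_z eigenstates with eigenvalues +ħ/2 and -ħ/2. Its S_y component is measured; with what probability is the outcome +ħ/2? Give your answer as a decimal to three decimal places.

0.059

|+y⟩ = (|↑⟩ + i|↓⟩)/√2, so ⟨+y|ψ⟩ = (2i) / (√2·√34).
P = |2i|² / 68 = 4/68.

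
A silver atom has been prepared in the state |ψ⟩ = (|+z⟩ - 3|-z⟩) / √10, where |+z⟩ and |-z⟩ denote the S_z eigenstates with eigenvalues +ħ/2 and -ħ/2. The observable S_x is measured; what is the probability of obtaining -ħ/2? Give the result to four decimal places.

|-x⟩ = (|+z⟩ - |-z⟩)/√2, so ⟨-x|ψ⟩ = (4) / (√2·√10).
P = |4|² / 20 = 16/20.

0.8000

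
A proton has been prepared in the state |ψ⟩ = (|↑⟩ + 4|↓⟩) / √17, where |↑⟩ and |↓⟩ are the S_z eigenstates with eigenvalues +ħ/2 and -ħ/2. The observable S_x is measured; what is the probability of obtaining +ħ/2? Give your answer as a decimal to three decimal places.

|+x⟩ = (|↑⟩ + |↓⟩)/√2, so ⟨+x|ψ⟩ = (5) / (√2·√17).
P = |5|² / 34 = 25/34.

0.735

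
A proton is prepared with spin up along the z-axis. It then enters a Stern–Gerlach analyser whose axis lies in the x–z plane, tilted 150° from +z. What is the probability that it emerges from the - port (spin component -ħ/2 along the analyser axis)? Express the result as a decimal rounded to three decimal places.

For spin-½, the probability of finding spin-up along an axis at angle θ to the initial spin direction is cos²(θ/2); spin-down is sin²(θ/2).
θ = 150°, so P = sin²(75°) ≈ 0.933.

0.933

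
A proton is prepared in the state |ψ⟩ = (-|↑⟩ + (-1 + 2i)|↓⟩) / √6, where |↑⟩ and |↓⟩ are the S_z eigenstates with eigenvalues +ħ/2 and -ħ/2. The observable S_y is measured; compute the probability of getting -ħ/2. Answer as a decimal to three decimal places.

|-y⟩ = (|↑⟩ - i|↓⟩)/√2, so ⟨-y|ψ⟩ = (-3 - i) / (√2·√6).
P = |-3 - i|² / 12 = 10/12.

0.833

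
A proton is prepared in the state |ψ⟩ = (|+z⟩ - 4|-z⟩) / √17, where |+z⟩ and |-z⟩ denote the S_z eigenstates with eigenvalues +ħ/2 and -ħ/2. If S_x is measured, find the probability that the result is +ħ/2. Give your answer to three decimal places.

0.265

|+x⟩ = (|+z⟩ + |-z⟩)/√2, so ⟨+x|ψ⟩ = (-3) / (√2·√17).
P = |-3|² / 34 = 9/34.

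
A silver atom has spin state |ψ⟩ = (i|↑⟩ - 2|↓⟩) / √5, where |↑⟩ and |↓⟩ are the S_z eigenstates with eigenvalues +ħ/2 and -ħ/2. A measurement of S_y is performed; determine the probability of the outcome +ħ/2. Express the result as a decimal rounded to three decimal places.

|+y⟩ = (|↑⟩ + i|↓⟩)/√2, so ⟨+y|ψ⟩ = (3i) / (√2·√5).
P = |3i|² / 10 = 9/10.

0.900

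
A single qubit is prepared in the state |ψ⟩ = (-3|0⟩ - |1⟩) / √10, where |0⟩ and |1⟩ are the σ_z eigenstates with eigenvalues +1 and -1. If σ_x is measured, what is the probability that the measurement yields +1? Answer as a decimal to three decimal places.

0.800

|+x⟩ = (|0⟩ + |1⟩)/√2, so ⟨+x|ψ⟩ = (-4) / (√2·√10).
P = |-4|² / 20 = 16/20.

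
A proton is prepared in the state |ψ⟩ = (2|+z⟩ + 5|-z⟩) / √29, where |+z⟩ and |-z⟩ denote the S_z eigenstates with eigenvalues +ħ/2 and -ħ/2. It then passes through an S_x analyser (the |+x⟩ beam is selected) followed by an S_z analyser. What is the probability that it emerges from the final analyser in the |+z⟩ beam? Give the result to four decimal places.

0.4224

First analyser (S_x): P(|+x⟩) = |⟨+x|ψ⟩|² = 49/58.
After stage 1 the state is |+x⟩; P(|+z⟩) = |⟨+z|+x⟩|² = 1/2.
Joint probability = 49/58 × 1/2 = 0.4224.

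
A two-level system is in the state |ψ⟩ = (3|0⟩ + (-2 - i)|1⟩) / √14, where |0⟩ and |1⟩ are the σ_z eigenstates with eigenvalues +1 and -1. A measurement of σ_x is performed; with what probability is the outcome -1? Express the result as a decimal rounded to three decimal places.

|-x⟩ = (|0⟩ - |1⟩)/√2, so ⟨-x|ψ⟩ = (5 + i) / (√2·√14).
P = |5 + i|² / 28 = 26/28.

0.929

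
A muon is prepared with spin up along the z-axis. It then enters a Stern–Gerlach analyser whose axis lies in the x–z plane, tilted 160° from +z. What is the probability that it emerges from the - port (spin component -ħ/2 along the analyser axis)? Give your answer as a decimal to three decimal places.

For spin-½, the probability of finding spin-up along an axis at angle θ to the initial spin direction is cos²(θ/2); spin-down is sin²(θ/2).
θ = 160°, so P = sin²(80°) ≈ 0.970.

0.970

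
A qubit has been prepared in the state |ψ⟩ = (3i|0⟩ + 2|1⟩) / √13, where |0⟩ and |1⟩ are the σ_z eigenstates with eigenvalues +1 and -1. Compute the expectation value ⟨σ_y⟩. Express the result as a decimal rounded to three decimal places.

⟨σ_y⟩ = 2 Im(a* b)/(|a|²+|b|²) with a = 3i, b = 2.
a* b = -6i, so ⟨σ_y⟩ = -12/13.

-0.923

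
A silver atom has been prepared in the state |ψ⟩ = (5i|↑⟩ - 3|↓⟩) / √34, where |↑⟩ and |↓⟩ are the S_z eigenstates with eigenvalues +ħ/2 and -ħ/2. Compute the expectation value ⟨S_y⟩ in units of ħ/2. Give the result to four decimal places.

⟨σ_y⟩ = 2 Im(a* b)/(|a|²+|b|²) with a = 5i, b = -3.
a* b = 15i, so ⟨σ_y⟩ = 30/34.
⟨S_y⟩ = (ħ/2)·⟨σ_y⟩.

0.8824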